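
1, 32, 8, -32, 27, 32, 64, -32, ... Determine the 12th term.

-32

Odd-indexed and even-indexed terms follow separate rules.
Stream A: 1, 8, 27, 64 — the cubes 1³, 2³, 3³, ….
Stream B: 32, -32, 32, -32 — the oscillation 32·(−1)^(n+1).
Position 12 falls in stream B as its term 6, giving -32.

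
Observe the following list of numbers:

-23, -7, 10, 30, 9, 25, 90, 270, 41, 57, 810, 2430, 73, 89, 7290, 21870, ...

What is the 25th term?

169

Reading positions in blocks of 4 reveals the pattern AABB — 2 tracks woven together.
Track A = -23, -7, 9, 25, 41, 57, 73, 89: arithmetic with common difference +16.
Track B = 10, 30, 90, 270, 810, 2430, 7290, 21870: multiplying by 3 each time.
Position 25 → track A, term 13 = 169.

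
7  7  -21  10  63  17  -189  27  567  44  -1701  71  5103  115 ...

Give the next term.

-15309

Taking every 2nd term gives 2 separate tracks.
Subsequence A: 7, -21, 63, -189, 567, -1701, 5103 — geometric with ratio -3.
Subsequence B: 7, 10, 17, 27, 44, 71, 115 — a Fibonacci-like recurrence a_n = a_{n-1} + a_{n-2}.
Position 15 falls in subsequence A as its term 8, giving -15309.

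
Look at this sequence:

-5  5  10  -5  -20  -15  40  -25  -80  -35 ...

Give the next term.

Split by position mod 2 into 2 tracks.
Track A = -5, 10, -20, 40, -80: geometric, ×-2 each step.
Track B = 5, -5, -15, -25, -35: arithmetic with common difference −10.
Term 11 comes from track A (its 6th entry): 160.

160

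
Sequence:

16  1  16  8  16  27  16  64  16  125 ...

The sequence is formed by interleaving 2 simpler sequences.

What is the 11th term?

Odd-indexed and even-indexed terms follow separate rules.
Subsequence A is 16, 16, 16, 16, 16, which is always 16.
Subsequence B is 1, 8, 27, 64, 125, which is perfect cubes starting at 1³.
Term 11 comes from subsequence A (its 6th entry): 16.

16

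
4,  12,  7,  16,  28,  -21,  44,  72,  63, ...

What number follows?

Reading positions in blocks of 3 reveals the pattern AAB — 2 tracks woven together.
Track A: 4, 12, 16, 28, 44, 72 — each term equals the sum of the previous two.
Track B: 7, -21, 63 — a geometric progression (common ratio -3).
Position 10 → track A, term 7 = 116.

116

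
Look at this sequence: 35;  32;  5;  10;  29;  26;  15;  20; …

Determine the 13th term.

17

Positions follow the repeating pattern AABB; grouping by letter gives 2 tracks.
Track A: 35, 32, 29, 26 — subtracting 3 each time.
Track B: 5, 10, 15, 20 — arithmetic with common difference +5.
The 13th slot belongs to track A; its 7th term is 17.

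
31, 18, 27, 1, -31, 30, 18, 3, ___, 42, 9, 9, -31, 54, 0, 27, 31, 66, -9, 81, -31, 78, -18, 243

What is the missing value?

Split by position mod 4 into 4 tracks.
Track A: 31, -31, ?, -31, 31, -31 — alternating ±31.
Track B: 18, 30, 42, 54, 66, 78 — arithmetic with common difference +12.
Track C: 27, 18, 9, 0, -9, -18 — subtracting 9 each time.
Track D: 1, 3, 9, 27, 81, 243 — powers of 3.
The gap is track A's term 3; the rule gives 31.

31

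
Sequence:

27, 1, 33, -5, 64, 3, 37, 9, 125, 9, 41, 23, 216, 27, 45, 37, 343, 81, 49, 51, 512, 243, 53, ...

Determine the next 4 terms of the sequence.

Read the sequence 4 terms at a time; column i is its own pattern.
Subsequence A: 27, 64, 125, 216, 343, 512 — consecutive cubes n³ from n = 3.
Subsequence B: 1, 3, 9, 27, 81, 243 — multiplying by 3 each time.
Subsequence C: 33, 37, 41, 45, 49, 53 — arithmetic with common difference +4.
Subsequence D: -5, 9, 23, 37, 51 — linear: a_n = -19 + 14·n.
The 24th slot belongs to subsequence D; its 6th term is 65.
The 25th slot belongs to subsequence A; its 7th term is 729.
Position 26 falls in subsequence B as its term 7, giving 729.
Position 27 falls in subsequence C as its term 7, giving 57.

65, 729, 729, 57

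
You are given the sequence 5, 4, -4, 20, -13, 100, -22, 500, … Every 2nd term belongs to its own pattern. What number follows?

Split by position mod 2 into 2 tracks.
Track A: 5, -4, -13, -22 — arithmetic with common difference −9.
Track B: 4, 20, 100, 500 — geometric, ×5 each step.
Position 9 → track A, term 5 = -31.

-31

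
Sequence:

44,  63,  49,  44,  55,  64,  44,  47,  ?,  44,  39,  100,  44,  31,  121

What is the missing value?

The terms cycle through 3 interleaved subsequences.
Track A = 44, 44, 44, 44, 44: the constant sequence 44.
Track B = 63, 55, 47, 39, 31: arithmetic, step −8.
Track C = 49, 64, ?, 100, 121: the squares 7², 8², 9², ….
Filling track C at index 3 by its rule yields 81.

81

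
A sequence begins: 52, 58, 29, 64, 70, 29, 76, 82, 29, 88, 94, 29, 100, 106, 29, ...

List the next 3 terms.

112, 118, 29

The slot pattern repeats as AAB (period 3), so there are 2 interleaved tracks.
Subsequence A = 52, 58, 64, 70, 76, 82, 88, 94, 100, 106: linear: a_n = 46 + 6·n.
Subsequence B = 29, 29, 29, 29, 29: constant 29.
Position 16 falls in subsequence A as its term 11, giving 112.
Term 17 comes from subsequence A (its 12th entry): 118.
Position 18 → subsequence B, term 6 = 29.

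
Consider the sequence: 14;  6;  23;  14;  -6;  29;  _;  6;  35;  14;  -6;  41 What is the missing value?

14

Read the sequence 3 terms at a time; column i is its own pattern.
Track A: 14, 14, ?, 14. Always 14.
Track B: 6, -6, 6, -6. Oscillating between 6 and -6.
Track C: 23, 29, 35, 41. Arithmetic with common difference +6.
Filling track A at index 3 by its rule yields 14.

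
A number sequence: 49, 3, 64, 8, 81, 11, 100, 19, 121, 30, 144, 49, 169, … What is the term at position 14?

79

Positions 1, 3, 5, … form one subsequence and positions 2, 4, 6, … form another.
Stream A: 49, 64, 81, 100, 121, 144, 169 (the squares 7², 8², 9², …).
Stream B: 3, 8, 11, 19, 30, 49 (a Fibonacci-like recurrence a_n = a_{n-1} + a_{n-2}).
Position 14 → stream B, term 7 = 79.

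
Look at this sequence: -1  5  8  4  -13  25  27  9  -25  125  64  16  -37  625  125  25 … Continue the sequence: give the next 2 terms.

Split by position mod 4 into 4 tracks.
Stream A: -1, -13, -25, -37 — linear: a_n = 11 − 12·n.
Stream B: 5, 25, 125, 625 — powers of 5.
Stream C: 8, 27, 64, 125 — consecutive cubes n³ from n = 2.
Stream D: 4, 9, 16, 25 — consecutive squares n² from n = 2.
Term 17 comes from stream A (its 5th entry): -49.
Position 18 → stream B, term 5 = 3125.

-49, 3125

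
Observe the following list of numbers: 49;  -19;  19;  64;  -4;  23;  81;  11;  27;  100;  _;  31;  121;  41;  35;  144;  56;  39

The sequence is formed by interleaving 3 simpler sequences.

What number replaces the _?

Read the sequence 3 terms at a time; column i is its own pattern.
Track A is 49, 64, 81, 100, 121, 144, which is perfect squares starting at 7².
Track B is -19, -4, 11, ?, 41, 56, which is adding 15 each time.
Track C is 19, 23, 27, 31, 35, 39, which is arithmetic with common difference +4.
So the missing entry in track B is 26.

26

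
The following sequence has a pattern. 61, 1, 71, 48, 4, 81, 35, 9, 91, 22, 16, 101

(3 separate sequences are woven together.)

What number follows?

9

Read the sequence 3 terms at a time; column i is its own pattern.
Subsequence A is 61, 48, 35, 22, which is arithmetic with common difference −13.
Subsequence B is 1, 4, 9, 16, which is consecutive squares n² from n = 1.
Subsequence C is 71, 81, 91, 101, which is arithmetic with common difference +10.
The 13th slot belongs to subsequence A; its 5th term is 9.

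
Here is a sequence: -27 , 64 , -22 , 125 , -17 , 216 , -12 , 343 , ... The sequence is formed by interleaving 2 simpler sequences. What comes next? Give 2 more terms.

Positions 1, 3, 5, … form one subsequence and positions 2, 4, 6, … form another.
Stream A = -27, -22, -17, -12: arithmetic with common difference +5.
Stream B = 64, 125, 216, 343: perfect cubes starting at 4³.
Position 9 falls in stream A as its term 5, giving -7.
The 10th slot belongs to stream B; its 5th term is 512.

-7, 512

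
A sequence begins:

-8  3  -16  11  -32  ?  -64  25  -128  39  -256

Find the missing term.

Split by position mod 2 into 2 tracks.
Stream A: -8, -16, -32, -64, -128, -256 — multiplying by 2 each time.
Stream B: 3, 11, ?, 25, 39 — Fibonacci-style (each term is the sum of the two before it).
The gap is stream B's term 3; the rule gives 14.

14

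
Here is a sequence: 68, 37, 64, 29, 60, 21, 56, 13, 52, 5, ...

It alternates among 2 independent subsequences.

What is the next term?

Split by position mod 2 into 2 tracks.
Stream A = 68, 64, 60, 56, 52: arithmetic, step −4.
Stream B = 37, 29, 21, 13, 5: subtracting 8 each time.
Term 11 comes from stream A (its 6th entry): 48.

48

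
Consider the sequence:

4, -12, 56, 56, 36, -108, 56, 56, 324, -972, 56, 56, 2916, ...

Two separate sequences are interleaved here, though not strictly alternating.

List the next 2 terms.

Positions follow the repeating pattern AABB; grouping by letter gives 2 tracks.
Track A: 4, -12, 36, -108, 324, -972, 2916 — geometric with ratio -3.
Track B: 56, 56, 56, 56, 56, 56 — constant 56.
The 14th slot belongs to track A; its 8th term is -8748.
Term 15 comes from track B (its 7th entry): 56.

-8748, 56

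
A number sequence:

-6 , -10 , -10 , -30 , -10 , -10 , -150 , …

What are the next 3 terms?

-10, -10, -750

Positions follow the repeating pattern ABB; grouping by letter gives 2 tracks.
Track A = -6, -30, -150: multiplying by 5 each time.
Track B = -10, -10, -10, -10: the constant sequence -10.
The 8th slot belongs to track B; its 5th term is -10.
Term 9 comes from track B (its 6th entry): -10.
Position 10 falls in track A as its term 4, giving -750.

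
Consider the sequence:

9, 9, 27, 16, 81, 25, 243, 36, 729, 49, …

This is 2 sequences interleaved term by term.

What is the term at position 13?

The terms cycle through 2 interleaved subsequences.
Track A = 9, 27, 81, 243, 729: powers 3^2, 3^3, 3^4, ….
Track B = 9, 16, 25, 36, 49: the squares 3², 4², 5², ….
The 13th slot belongs to track A; its 7th term is 6561.

6561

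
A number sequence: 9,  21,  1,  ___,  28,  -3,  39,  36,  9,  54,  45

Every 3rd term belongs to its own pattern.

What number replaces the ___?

24

Read the sequence 3 terms at a time; column i is its own pattern.
Subsequence A: 9, ?, 39, 54. Arithmetic with common difference +15.
Subsequence B: 21, 28, 36, 45. Triangular numbers starting at T_6.
Subsequence C: 1, -3, 9. Multiplying by -3 each time.
So the missing entry in subsequence A is 24.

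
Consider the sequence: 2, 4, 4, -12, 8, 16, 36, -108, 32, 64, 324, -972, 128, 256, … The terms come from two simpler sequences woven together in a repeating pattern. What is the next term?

Reading positions in blocks of 4 reveals the pattern AABB — 2 tracks woven together.
Track A: 2, 4, 8, 16, 32, 64, 128, 256. Powers 2^1, 2^2, 2^3, ….
Track B: 4, -12, 36, -108, 324, -972. A geometric progression (common ratio -3).
Term 15 comes from track B (its 7th entry): 2916.

2916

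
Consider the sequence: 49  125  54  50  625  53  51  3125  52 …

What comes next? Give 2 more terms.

52, 15625

Split by position mod 3: positions 1, 4, 7, … form one track, and each other residue class forms its own.
Stream A = 49, 50, 51: adding 1 each time.
Stream B = 125, 625, 3125: successive powers of 5.
Stream C = 54, 53, 52: subtracting 1 each time.
Term 10 comes from stream A (its 4th entry): 52.
Term 11 comes from stream B (its 4th entry): 15625.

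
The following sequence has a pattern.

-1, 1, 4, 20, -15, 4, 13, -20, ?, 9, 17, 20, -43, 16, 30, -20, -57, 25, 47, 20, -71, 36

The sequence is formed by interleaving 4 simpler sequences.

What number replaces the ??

-29

The terms cycle through 4 interleaved subsequences.
Track A = -1, -15, ?, -43, -57, -71: arithmetic, step −14.
Track B = 1, 4, 9, 16, 25, 36: consecutive squares n² from n = 1.
Track C = 4, 13, 17, 30, 47: each term equals the sum of the previous two.
Track D = 20, -20, 20, -20, 20: the oscillation 20·(−1)^(n+1).
Track A's pattern makes the blank -29.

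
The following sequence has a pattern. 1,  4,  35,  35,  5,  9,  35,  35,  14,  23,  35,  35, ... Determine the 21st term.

254

Reading positions in blocks of 4 reveals the pattern AABB — 2 tracks woven together.
Subsequence A: 1, 4, 5, 9, 14, 23. A Fibonacci-like recurrence a_n = a_{n-1} + a_{n-2}.
Subsequence B: 35, 35, 35, 35, 35, 35. The constant sequence 35.
Term 21 comes from subsequence A (its 11th entry): 254.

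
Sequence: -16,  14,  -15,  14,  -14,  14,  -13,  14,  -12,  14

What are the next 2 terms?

-11, 14

Positions 1, 3, 5, … form one subsequence and positions 2, 4, 6, … form another.
Subsequence A: -16, -15, -14, -13, -12 (linear: a_n = -17 + n).
Subsequence B: 14, 14, 14, 14, 14 (constant 14).
The 11th slot belongs to subsequence A; its 6th term is -11.
Term 12 comes from subsequence B (its 6th entry): 14.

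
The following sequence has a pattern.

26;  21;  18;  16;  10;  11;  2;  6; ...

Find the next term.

The terms cycle through 2 interleaved subsequences.
Track A: 26, 18, 10, 2. Linear: a_n = 34 − 8·n.
Track B: 21, 16, 11, 6. Subtracting 5 each time.
Position 9 falls in track A as its term 5, giving -6.

-6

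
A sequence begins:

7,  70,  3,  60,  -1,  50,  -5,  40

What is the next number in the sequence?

-9

Positions 1, 3, 5, … form one subsequence and positions 2, 4, 6, … form another.
Track A: 7, 3, -1, -5 — linear: a_n = 11 − 4·n.
Track B: 70, 60, 50, 40 — arithmetic, step −10.
Term 9 comes from track A (its 5th entry): -9.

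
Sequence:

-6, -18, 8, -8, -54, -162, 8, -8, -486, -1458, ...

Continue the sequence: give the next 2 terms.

8, -8

Reading positions in blocks of 4 reveals the pattern AABB — 2 tracks woven together.
Subsequence A: -6, -18, -54, -162, -486, -1458 (geometric with ratio 3).
Subsequence B: 8, -8, 8, -8 (alternating ±8).
The 11th slot belongs to subsequence B; its 5th term is 8.
Position 12 → subsequence B, term 6 = -8.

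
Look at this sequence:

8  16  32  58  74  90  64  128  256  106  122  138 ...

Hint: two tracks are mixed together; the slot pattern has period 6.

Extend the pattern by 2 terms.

512, 1024

Reading positions in blocks of 6 reveals the pattern AAABBB — 2 tracks woven together.
Track A: 8, 16, 32, 64, 128, 256 — powers of 2.
Track B: 58, 74, 90, 106, 122, 138 — adding 16 each time.
Position 13 falls in track A as its term 7, giving 512.
Position 14 → track A, term 8 = 1024.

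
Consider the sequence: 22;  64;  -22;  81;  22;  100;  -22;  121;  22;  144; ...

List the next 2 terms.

The terms cycle through 2 interleaved subsequences.
Stream A: 22, -22, 22, -22, 22 — alternating ±22.
Stream B: 64, 81, 100, 121, 144 — the squares 8², 9², 10², ….
Position 11 → stream A, term 6 = -22.
Term 12 comes from stream B (its 6th entry): 169.

-22, 169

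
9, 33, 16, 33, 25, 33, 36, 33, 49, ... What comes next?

33

Positions 1, 3, 5, … form one subsequence and positions 2, 4, 6, … form another.
Subsequence A: 9, 16, 25, 36, 49 (consecutive squares n² from n = 3).
Subsequence B: 33, 33, 33, 33 (always 33).
Position 10 → subsequence B, term 5 = 33.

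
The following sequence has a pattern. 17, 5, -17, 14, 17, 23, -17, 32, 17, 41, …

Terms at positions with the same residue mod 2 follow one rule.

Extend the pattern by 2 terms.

-17, 50

Split by position mod 2 into 2 tracks.
Track A: 17, -17, 17, -17, 17 (oscillating between 17 and -17).
Track B: 5, 14, 23, 32, 41 (arithmetic with common difference +9).
Term 11 comes from track A (its 6th entry): -17.
Position 12 → track B, term 6 = 50.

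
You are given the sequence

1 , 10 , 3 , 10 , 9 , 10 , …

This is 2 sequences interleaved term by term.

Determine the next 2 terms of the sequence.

27, 10

Positions 1, 3, 5, … form one subsequence and positions 2, 4, 6, … form another.
Stream A: 1, 3, 9. Powers of 3.
Stream B: 10, 10, 10. The constant sequence 10.
Position 7 falls in stream A as its term 4, giving 27.
Position 8 falls in stream B as its term 4, giving 10.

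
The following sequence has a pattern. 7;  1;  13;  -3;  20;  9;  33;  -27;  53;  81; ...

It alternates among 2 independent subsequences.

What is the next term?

Split by position mod 2 into 2 tracks.
Subsequence A: 7, 13, 20, 33, 53 — each term equals the sum of the previous two.
Subsequence B: 1, -3, 9, -27, 81 — geometric with ratio -3.
Term 11 comes from subsequence A (its 6th entry): 86.

86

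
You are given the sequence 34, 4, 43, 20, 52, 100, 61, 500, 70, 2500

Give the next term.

79

Positions 1, 3, 5, … form one subsequence and positions 2, 4, 6, … form another.
Track A: 34, 43, 52, 61, 70 (adding 9 each time).
Track B: 4, 20, 100, 500, 2500 (multiplying by 5 each time).
The 11th slot belongs to track A; its 6th term is 79.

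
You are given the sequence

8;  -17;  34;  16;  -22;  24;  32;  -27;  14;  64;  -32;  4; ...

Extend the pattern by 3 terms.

128, -37, -6

Taking every 3rd term gives 3 separate tracks.
Subsequence A: 8, 16, 32, 64 (multiplying by 2 each time).
Subsequence B: -17, -22, -27, -32 (arithmetic, step −5).
Subsequence C: 34, 24, 14, 4 (arithmetic, step −10).
Position 13 → subsequence A, term 5 = 128.
Position 14 → subsequence B, term 5 = -37.
Term 15 comes from subsequence C (its 5th entry): -6.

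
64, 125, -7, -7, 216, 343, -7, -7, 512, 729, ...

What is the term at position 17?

1728

The slot pattern repeats as AABB (period 4), so there are 2 interleaved tracks.
Stream A: 64, 125, 216, 343, 512, 729 — the cubes 4³, 5³, 6³, ….
Stream B: -7, -7, -7, -7 — the constant sequence -7.
Position 17 falls in stream A as its term 9, giving 1728.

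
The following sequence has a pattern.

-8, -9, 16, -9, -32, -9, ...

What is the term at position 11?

The terms cycle through 2 interleaved subsequences.
Track A: -8, 16, -32. Geometric with ratio -2.
Track B: -9, -9, -9. The constant sequence -9.
Term 11 comes from track A (its 6th entry): 256.

256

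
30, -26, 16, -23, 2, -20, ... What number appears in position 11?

-40

Taking every 2nd term gives 2 separate tracks.
Subsequence A: 30, 16, 2 — arithmetic with common difference −14.
Subsequence B: -26, -23, -20 — linear: a_n = -29 + 3·n.
Position 11 → subsequence A, term 6 = -40.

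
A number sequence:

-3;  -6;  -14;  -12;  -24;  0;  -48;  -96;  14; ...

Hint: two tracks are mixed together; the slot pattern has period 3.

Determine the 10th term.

The slot pattern repeats as AAB (period 3), so there are 2 interleaved tracks.
Stream A = -3, -6, -12, -24, -48, -96: geometric with ratio 2.
Stream B = -14, 0, 14: arithmetic, step +14.
Position 10 → stream A, term 7 = -192.

-192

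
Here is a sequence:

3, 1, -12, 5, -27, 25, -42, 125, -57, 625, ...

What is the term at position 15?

-102

The terms cycle through 2 interleaved subsequences.
Track A: 3, -12, -27, -42, -57. Arithmetic with common difference −15.
Track B: 1, 5, 25, 125, 625. Geometric with ratio 5.
Position 15 → track A, term 8 = -102.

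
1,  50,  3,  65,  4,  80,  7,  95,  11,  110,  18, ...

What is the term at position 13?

Positions 1, 3, 5, … form one subsequence and positions 2, 4, 6, … form another.
Stream A: 1, 3, 4, 7, 11, 18 — a Fibonacci-like recurrence a_n = a_{n-1} + a_{n-2}.
Stream B: 50, 65, 80, 95, 110 — arithmetic, step +15.
Term 13 comes from stream A (its 7th entry): 29.

29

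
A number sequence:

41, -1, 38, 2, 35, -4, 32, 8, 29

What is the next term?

Positions 1, 3, 5, … form one subsequence and positions 2, 4, 6, … form another.
Stream A: 41, 38, 35, 32, 29. Arithmetic with common difference −3.
Stream B: -1, 2, -4, 8. Geometric with ratio -2.
Position 10 → stream B, term 5 = -16.

-16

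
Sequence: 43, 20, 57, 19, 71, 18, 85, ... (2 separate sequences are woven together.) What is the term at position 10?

Split by position mod 2 into 2 tracks.
Stream A: 43, 57, 71, 85 — adding 14 each time.
Stream B: 20, 19, 18 — linear: a_n = 21 − n.
Term 10 comes from stream B (its 5th entry): 16.

16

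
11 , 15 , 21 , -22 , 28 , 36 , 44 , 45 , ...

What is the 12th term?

78

Reading positions in blocks of 3 reveals the pattern ABB — 2 tracks woven together.
Subsequence A = 11, -22, 44: a geometric progression (common ratio -2).
Subsequence B = 15, 21, 28, 36, 45: the triangular numbers T_5, T_6, ….
Position 12 falls in subsequence B as its term 8, giving 78.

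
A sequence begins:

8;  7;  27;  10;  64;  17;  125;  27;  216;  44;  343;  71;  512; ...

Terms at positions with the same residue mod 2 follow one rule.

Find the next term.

Taking every 2nd term gives 2 separate tracks.
Subsequence A: 8, 27, 64, 125, 216, 343, 512. Perfect cubes starting at 2³.
Subsequence B: 7, 10, 17, 27, 44, 71. Each term equals the sum of the previous two.
Position 14 falls in subsequence B as its term 7, giving 115.

115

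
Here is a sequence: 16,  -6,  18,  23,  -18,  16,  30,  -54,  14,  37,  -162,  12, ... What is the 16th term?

51

Taking every 3rd term gives 3 separate tracks.
Track A: 16, 23, 30, 37. Linear: a_n = 9 + 7·n.
Track B: -6, -18, -54, -162. A geometric progression (common ratio 3).
Track C: 18, 16, 14, 12. Arithmetic, step −2.
Term 16 comes from track A (its 6th entry): 51.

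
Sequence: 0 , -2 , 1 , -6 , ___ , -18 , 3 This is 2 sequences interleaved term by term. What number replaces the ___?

Split by position mod 2 into 2 tracks.
Stream A: 0, 1, ?, 3 — arithmetic, step +1.
Stream B: -2, -6, -18 — multiplying by 3 each time.
The gap is stream A's term 3; the rule gives 2.

2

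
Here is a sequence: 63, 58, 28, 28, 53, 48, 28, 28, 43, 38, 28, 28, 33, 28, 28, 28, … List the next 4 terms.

23, 18, 28, 28

Reading positions in blocks of 4 reveals the pattern AABB — 2 tracks woven together.
Track A: 63, 58, 53, 48, 43, 38, 33, 28 — subtracting 5 each time.
Track B: 28, 28, 28, 28, 28, 28, 28, 28 — the constant sequence 28.
Position 17 falls in track A as its term 9, giving 23.
Position 18 falls in track A as its term 10, giving 18.
The 19th slot belongs to track B; its 9th term is 28.
Position 20 falls in track B as its term 10, giving 28.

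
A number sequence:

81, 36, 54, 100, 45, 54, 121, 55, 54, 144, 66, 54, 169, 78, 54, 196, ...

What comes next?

91

Split by position mod 3: positions 1, 4, 7, … form one track, and each other residue class forms its own.
Track A: 81, 100, 121, 144, 169, 196 — consecutive squares n² from n = 9.
Track B: 36, 45, 55, 66, 78 — triangular numbers n(n+1)/2 for n = 8, 9, ….
Track C: 54, 54, 54, 54, 54 — constant 54.
Position 17 → track B, term 6 = 91.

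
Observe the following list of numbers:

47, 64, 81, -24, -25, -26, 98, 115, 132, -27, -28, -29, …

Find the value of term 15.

Reading positions in blocks of 6 reveals the pattern AAABBB — 2 tracks woven together.
Subsequence A = 47, 64, 81, 98, 115, 132: arithmetic, step +17.
Subsequence B = -24, -25, -26, -27, -28, -29: arithmetic, step −1.
Term 15 comes from subsequence A (its 9th entry): 183.

183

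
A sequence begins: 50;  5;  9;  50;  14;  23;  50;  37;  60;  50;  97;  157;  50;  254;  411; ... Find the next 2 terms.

Reading positions in blocks of 3 reveals the pattern ABB — 2 tracks woven together.
Stream A = 50, 50, 50, 50, 50: the constant sequence 50.
Stream B = 5, 9, 14, 23, 37, 60, 97, 157, 254, 411: Fibonacci-style (each term is the sum of the two before it).
The 16th slot belongs to stream A; its 6th term is 50.
Term 17 comes from stream B (its 11th entry): 665.

50, 665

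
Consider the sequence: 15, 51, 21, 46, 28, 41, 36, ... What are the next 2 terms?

36, 45

Positions 1, 3, 5, … form one subsequence and positions 2, 4, 6, … form another.
Track A: 15, 21, 28, 36. Triangular numbers starting at T_5.
Track B: 51, 46, 41. Linear: a_n = 56 − 5·n.
Term 8 comes from track B (its 4th entry): 36.
The 9th slot belongs to track A; its 5th term is 45.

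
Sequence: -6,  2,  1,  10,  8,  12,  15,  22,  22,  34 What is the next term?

29

Positions 1, 3, 5, … form one subsequence and positions 2, 4, 6, … form another.
Subsequence A: -6, 1, 8, 15, 22. Linear: a_n = -13 + 7·n.
Subsequence B: 2, 10, 12, 22, 34. A Fibonacci-like recurrence a_n = a_{n-1} + a_{n-2}.
Position 11 → subsequence A, term 6 = 29.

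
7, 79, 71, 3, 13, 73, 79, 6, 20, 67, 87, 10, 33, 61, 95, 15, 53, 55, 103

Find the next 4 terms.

21, 86, 49, 111

Taking every 4th term gives 4 separate tracks.
Track A is 7, 13, 20, 33, 53, which is a Fibonacci-like recurrence a_n = a_{n-1} + a_{n-2}.
Track B is 79, 73, 67, 61, 55, which is linear: a_n = 85 − 6·n.
Track C is 71, 79, 87, 95, 103, which is arithmetic with common difference +8.
Track D is 3, 6, 10, 15, which is triangular numbers n(n+1)/2 for n = 2, 3, ….
Term 20 comes from track D (its 5th entry): 21.
Term 21 comes from track A (its 6th entry): 86.
The 22nd slot belongs to track B; its 6th term is 49.
Position 23 → track C, term 6 = 111.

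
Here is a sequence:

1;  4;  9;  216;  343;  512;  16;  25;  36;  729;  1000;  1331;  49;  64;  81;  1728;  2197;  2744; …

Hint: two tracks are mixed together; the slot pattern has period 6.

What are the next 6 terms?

The slot pattern repeats as AAABBB (period 6), so there are 2 interleaved tracks.
Track A is 1, 4, 9, 16, 25, 36, 49, 64, 81, which is the squares 1², 2², 3², ….
Track B is 216, 343, 512, 729, 1000, 1331, 1728, 2197, 2744, which is perfect cubes starting at 6³.
Position 19 → track A, term 10 = 100.
Position 20 falls in track A as its term 11, giving 121.
Term 21 comes from track A (its 12th entry): 144.
Position 22 → track B, term 10 = 3375.
Position 23 falls in track B as its term 11, giving 4096.
Term 24 comes from track B (its 12th entry): 4913.

100, 121, 144, 3375, 4096, 4913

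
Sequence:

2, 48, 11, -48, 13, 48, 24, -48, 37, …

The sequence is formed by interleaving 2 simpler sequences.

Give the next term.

Positions 1, 3, 5, … form one subsequence and positions 2, 4, 6, … form another.
Track A: 2, 11, 13, 24, 37 (a Fibonacci-like recurrence a_n = a_{n-1} + a_{n-2}).
Track B: 48, -48, 48, -48 (oscillating between 48 and -48).
The 10th slot belongs to track B; its 5th term is 48.

48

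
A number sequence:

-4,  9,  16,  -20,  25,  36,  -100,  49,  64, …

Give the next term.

Reading positions in blocks of 3 reveals the pattern ABB — 2 tracks woven together.
Stream A: -4, -20, -100 — geometric, ×5 each step.
Stream B: 9, 16, 25, 36, 49, 64 — the squares 3², 4², 5², ….
The 10th slot belongs to stream A; its 4th term is -500.

-500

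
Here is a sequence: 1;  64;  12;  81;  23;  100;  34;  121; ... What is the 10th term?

Taking every 2nd term gives 2 separate tracks.
Track A: 1, 12, 23, 34. Linear: a_n = -10 + 11·n.
Track B: 64, 81, 100, 121. The squares 8², 9², 10², ….
The 10th slot belongs to track B; its 5th term is 144.

144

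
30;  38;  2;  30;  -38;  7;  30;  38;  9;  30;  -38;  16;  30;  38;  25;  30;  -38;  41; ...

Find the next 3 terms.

The terms cycle through 3 interleaved subsequences.
Subsequence A: 30, 30, 30, 30, 30, 30. Constant 30.
Subsequence B: 38, -38, 38, -38, 38, -38. Alternating ±38.
Subsequence C: 2, 7, 9, 16, 25, 41. Each term equals the sum of the previous two.
Position 19 falls in subsequence A as its term 7, giving 30.
Position 20 → subsequence B, term 7 = 38.
The 21st slot belongs to subsequence C; its 7th term is 66.

30, 38, 66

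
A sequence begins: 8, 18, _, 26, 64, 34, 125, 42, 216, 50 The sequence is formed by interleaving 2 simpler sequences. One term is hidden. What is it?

Odd-indexed and even-indexed terms follow separate rules.
Track A: 8, ?, 64, 125, 216 — consecutive cubes n³ from n = 2.
Track B: 18, 26, 34, 42, 50 — adding 8 each time.
The gap is track A's term 2; the rule gives 27.

27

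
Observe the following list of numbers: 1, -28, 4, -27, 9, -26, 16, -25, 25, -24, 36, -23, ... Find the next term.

Positions 1, 3, 5, … form one subsequence and positions 2, 4, 6, … form another.
Subsequence A is 1, 4, 9, 16, 25, 36, which is consecutive squares n² from n = 1.
Subsequence B is -28, -27, -26, -25, -24, -23, which is arithmetic with common difference +1.
Position 13 → subsequence A, term 7 = 49.

49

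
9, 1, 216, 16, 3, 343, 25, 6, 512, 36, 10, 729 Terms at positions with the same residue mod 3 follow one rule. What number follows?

49

The terms cycle through 3 interleaved subsequences.
Subsequence A: 9, 16, 25, 36 — consecutive squares n² from n = 3.
Subsequence B: 1, 3, 6, 10 — triangular numbers n(n+1)/2 for n = 1, 2, ….
Subsequence C: 216, 343, 512, 729 — consecutive cubes n³ from n = 6.
Position 13 falls in subsequence A as its term 5, giving 49.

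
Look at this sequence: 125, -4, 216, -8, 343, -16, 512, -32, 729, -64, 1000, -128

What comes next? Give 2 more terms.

1331, -256

Taking every 2nd term gives 2 separate tracks.
Track A: 125, 216, 343, 512, 729, 1000 (the cubes 5³, 6³, 7³, …).
Track B: -4, -8, -16, -32, -64, -128 (geometric with ratio 2).
Position 13 → track A, term 7 = 1331.
Position 14 → track B, term 7 = -256.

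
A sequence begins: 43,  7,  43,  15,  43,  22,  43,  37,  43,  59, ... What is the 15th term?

43

The terms cycle through 2 interleaved subsequences.
Track A is 43, 43, 43, 43, 43, which is always 43.
Track B is 7, 15, 22, 37, 59, which is each term equals the sum of the previous two.
The 15th slot belongs to track A; its 8th term is 43.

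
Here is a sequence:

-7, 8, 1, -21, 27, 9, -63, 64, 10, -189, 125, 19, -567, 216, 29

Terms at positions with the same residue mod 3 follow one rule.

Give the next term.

-1701

The terms cycle through 3 interleaved subsequences.
Subsequence A: -7, -21, -63, -189, -567 (geometric, ×3 each step).
Subsequence B: 8, 27, 64, 125, 216 (consecutive cubes n³ from n = 2).
Subsequence C: 1, 9, 10, 19, 29 (Fibonacci-style (each term is the sum of the two before it)).
The 16th slot belongs to subsequence A; its 6th term is -1701.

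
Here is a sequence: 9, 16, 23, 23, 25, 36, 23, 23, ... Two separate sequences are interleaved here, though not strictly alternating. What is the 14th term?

100

Positions follow the repeating pattern AABB; grouping by letter gives 2 tracks.
Track A = 9, 16, 25, 36: consecutive squares n² from n = 3.
Track B = 23, 23, 23, 23: the constant sequence 23.
The 14th slot belongs to track A; its 8th term is 100.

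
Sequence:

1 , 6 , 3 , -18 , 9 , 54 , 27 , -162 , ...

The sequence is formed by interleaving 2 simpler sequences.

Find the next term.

Positions 1, 3, 5, … form one subsequence and positions 2, 4, 6, … form another.
Track A: 1, 3, 9, 27. Successive powers of 3.
Track B: 6, -18, 54, -162. Geometric, ×-3 each step.
Position 9 → track A, term 5 = 81.

81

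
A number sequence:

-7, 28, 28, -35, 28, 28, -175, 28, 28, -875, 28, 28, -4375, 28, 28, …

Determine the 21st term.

28

Positions follow the repeating pattern ABB; grouping by letter gives 2 tracks.
Subsequence A = -7, -35, -175, -875, -4375: a geometric progression (common ratio 5).
Subsequence B = 28, 28, 28, 28, 28, 28, 28, 28, 28, 28: the constant sequence 28.
The 21st slot belongs to subsequence B; its 14th term is 28.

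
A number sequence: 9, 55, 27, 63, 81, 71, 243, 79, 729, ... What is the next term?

87

Split by position mod 2 into 2 tracks.
Subsequence A is 9, 27, 81, 243, 729, which is successive powers of 3.
Subsequence B is 55, 63, 71, 79, which is linear: a_n = 47 + 8·n.
Position 10 → subsequence B, term 5 = 87.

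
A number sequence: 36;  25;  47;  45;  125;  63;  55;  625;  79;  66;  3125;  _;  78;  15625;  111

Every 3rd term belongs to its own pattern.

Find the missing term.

95

Read the sequence 3 terms at a time; column i is its own pattern.
Stream A is 36, 45, 55, 66, 78, which is the triangular numbers T_8, T_9, ….
Stream B is 25, 125, 625, 3125, 15625, which is powers 5^2, 5^3, 5^4, ….
Stream C is 47, 63, 79, ?, 111, which is adding 16 each time.
Filling stream C at index 4 by its rule yields 95.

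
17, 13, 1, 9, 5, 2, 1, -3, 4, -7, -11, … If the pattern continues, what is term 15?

16

Positions follow the repeating pattern AAB; grouping by letter gives 2 tracks.
Subsequence A: 17, 13, 9, 5, 1, -3, -7, -11 (subtracting 4 each time).
Subsequence B: 1, 2, 4 (powers of 2).
Position 15 → subsequence B, term 5 = 16.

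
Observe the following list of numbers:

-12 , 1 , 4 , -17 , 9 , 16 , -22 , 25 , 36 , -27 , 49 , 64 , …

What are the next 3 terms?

-32, 81, 100

The slot pattern repeats as ABB (period 3), so there are 2 interleaved tracks.
Track A is -12, -17, -22, -27, which is arithmetic, step −5.
Track B is 1, 4, 9, 16, 25, 36, 49, 64, which is perfect squares starting at 1².
The 13th slot belongs to track A; its 5th term is -32.
The 14th slot belongs to track B; its 9th term is 81.
The 15th slot belongs to track B; its 10th term is 100.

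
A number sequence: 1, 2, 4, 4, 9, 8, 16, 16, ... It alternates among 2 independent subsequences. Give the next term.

Positions 1, 3, 5, … form one subsequence and positions 2, 4, 6, … form another.
Subsequence A: 1, 4, 9, 16 (consecutive squares n² from n = 1).
Subsequence B: 2, 4, 8, 16 (geometric, ×2 each step).
Position 9 → subsequence A, term 5 = 25.

25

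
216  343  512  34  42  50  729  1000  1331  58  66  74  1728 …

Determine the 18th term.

Reading positions in blocks of 6 reveals the pattern AAABBB — 2 tracks woven together.
Stream A: 216, 343, 512, 729, 1000, 1331, 1728. Consecutive cubes n³ from n = 6.
Stream B: 34, 42, 50, 58, 66, 74. Arithmetic with common difference +8.
Position 18 falls in stream B as its term 9, giving 98.

98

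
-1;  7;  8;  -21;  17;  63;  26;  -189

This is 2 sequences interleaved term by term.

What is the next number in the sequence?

Odd-indexed and even-indexed terms follow separate rules.
Track A: -1, 8, 17, 26. Arithmetic, step +9.
Track B: 7, -21, 63, -189. Multiplying by -3 each time.
Position 9 falls in track A as its term 5, giving 35.

35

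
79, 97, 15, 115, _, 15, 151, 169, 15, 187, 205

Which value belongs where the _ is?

Reading positions in blocks of 3 reveals the pattern AAB — 2 tracks woven together.
Track A is 79, 97, 115, ?, 151, 169, 187, 205, which is adding 18 each time.
Track B is 15, 15, 15, which is constant 15.
The gap is track A's term 4; the rule gives 133.

133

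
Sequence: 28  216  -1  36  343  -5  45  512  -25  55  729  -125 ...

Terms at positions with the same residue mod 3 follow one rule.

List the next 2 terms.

66, 1000

Split by position mod 3: positions 1, 4, 7, … form one track, and each other residue class forms its own.
Subsequence A: 28, 36, 45, 55. Triangular numbers n(n+1)/2 for n = 7, 8, ….
Subsequence B: 216, 343, 512, 729. Perfect cubes starting at 6³.
Subsequence C: -1, -5, -25, -125. Geometric, ×5 each step.
Position 13 → subsequence A, term 5 = 66.
Term 14 comes from subsequence B (its 5th entry): 1000.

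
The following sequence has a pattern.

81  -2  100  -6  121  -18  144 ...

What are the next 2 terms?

-54, 169

Taking every 2nd term gives 2 separate tracks.
Subsequence A = 81, 100, 121, 144: the squares 9², 10², 11², ….
Subsequence B = -2, -6, -18: multiplying by 3 each time.
Term 8 comes from subsequence B (its 4th entry): -54.
Position 9 falls in subsequence A as its term 5, giving 169.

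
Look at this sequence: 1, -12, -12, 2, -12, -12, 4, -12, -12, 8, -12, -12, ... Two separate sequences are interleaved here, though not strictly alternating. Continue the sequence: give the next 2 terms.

16, -12

The slot pattern repeats as ABB (period 3), so there are 2 interleaved tracks.
Track A: 1, 2, 4, 8 (powers of 2).
Track B: -12, -12, -12, -12, -12, -12, -12, -12 (constant -12).
Term 13 comes from track A (its 5th entry): 16.
Term 14 comes from track B (its 9th entry): -12.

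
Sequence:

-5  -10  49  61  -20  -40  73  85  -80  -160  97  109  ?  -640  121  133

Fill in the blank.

Reading positions in blocks of 4 reveals the pattern AABB — 2 tracks woven together.
Subsequence A: -5, -10, -20, -40, -80, -160, ?, -640 (a geometric progression (common ratio 2)).
Subsequence B: 49, 61, 73, 85, 97, 109, 121, 133 (adding 12 each time).
The gap is subsequence A's term 7; the rule gives -320.

-320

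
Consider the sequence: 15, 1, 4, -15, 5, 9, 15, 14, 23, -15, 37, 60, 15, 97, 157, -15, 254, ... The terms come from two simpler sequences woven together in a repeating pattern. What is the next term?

411

The slot pattern repeats as ABB (period 3), so there are 2 interleaved tracks.
Track A is 15, -15, 15, -15, 15, -15, which is the oscillation 15·(−1)^(n+1).
Track B is 1, 4, 5, 9, 14, 23, 37, 60, 97, 157, 254, which is a Fibonacci-like recurrence a_n = a_{n-1} + a_{n-2}.
The 18th slot belongs to track B; its 12th term is 411.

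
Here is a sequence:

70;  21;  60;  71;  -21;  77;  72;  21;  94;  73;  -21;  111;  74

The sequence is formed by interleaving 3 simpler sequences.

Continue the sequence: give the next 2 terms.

21, 128

Split by position mod 3: positions 1, 4, 7, … form one track, and each other residue class forms its own.
Track A = 70, 71, 72, 73, 74: arithmetic, step +1.
Track B = 21, -21, 21, -21: alternating ±21.
Track C = 60, 77, 94, 111: arithmetic, step +17.
Position 14 falls in track B as its term 5, giving 21.
Position 15 → track C, term 5 = 128.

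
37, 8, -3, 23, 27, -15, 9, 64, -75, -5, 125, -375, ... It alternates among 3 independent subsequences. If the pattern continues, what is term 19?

-47

Split by position mod 3 into 3 tracks.
Track A = 37, 23, 9, -5: linear: a_n = 51 − 14·n.
Track B = 8, 27, 64, 125: perfect cubes starting at 2³.
Track C = -3, -15, -75, -375: multiplying by 5 each time.
Position 19 → track A, term 7 = -47.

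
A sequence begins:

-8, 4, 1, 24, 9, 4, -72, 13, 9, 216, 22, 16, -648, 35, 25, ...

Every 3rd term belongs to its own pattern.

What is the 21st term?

49

Split by position mod 3 into 3 tracks.
Stream A is -8, 24, -72, 216, -648, which is geometric, ×-3 each step.
Stream B is 4, 9, 13, 22, 35, which is Fibonacci-style (each term is the sum of the two before it).
Stream C is 1, 4, 9, 16, 25, which is perfect squares starting at 1².
The 21st slot belongs to stream C; its 7th term is 49.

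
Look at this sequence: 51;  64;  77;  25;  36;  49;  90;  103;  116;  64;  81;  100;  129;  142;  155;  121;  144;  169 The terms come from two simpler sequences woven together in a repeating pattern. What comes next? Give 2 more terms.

The slot pattern repeats as AAABBB (period 6), so there are 2 interleaved tracks.
Track A is 51, 64, 77, 90, 103, 116, 129, 142, 155, which is linear: a_n = 38 + 13·n.
Track B is 25, 36, 49, 64, 81, 100, 121, 144, 169, which is consecutive squares n² from n = 5.
Term 19 comes from track A (its 10th entry): 168.
Position 20 → track A, term 11 = 181.

168, 181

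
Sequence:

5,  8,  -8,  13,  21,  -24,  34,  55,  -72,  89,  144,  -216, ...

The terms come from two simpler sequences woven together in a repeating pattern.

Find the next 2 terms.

Positions follow the repeating pattern AAB; grouping by letter gives 2 tracks.
Track A: 5, 8, 13, 21, 34, 55, 89, 144. Each term equals the sum of the previous two.
Track B: -8, -24, -72, -216. Multiplying by 3 each time.
Position 13 falls in track A as its term 9, giving 233.
Term 14 comes from track A (its 10th entry): 377.

233, 377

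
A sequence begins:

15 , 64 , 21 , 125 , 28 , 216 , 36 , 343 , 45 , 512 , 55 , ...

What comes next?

729

Split by position mod 2 into 2 tracks.
Track A is 15, 21, 28, 36, 45, 55, which is the triangular numbers T_5, T_6, ….
Track B is 64, 125, 216, 343, 512, which is perfect cubes starting at 4³.
The 12th slot belongs to track B; its 6th term is 729.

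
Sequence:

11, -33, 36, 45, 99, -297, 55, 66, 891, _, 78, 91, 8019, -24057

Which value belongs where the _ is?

-2673

Positions follow the repeating pattern AABB; grouping by letter gives 2 tracks.
Stream A = 11, -33, 99, -297, 891, ?, 8019, -24057: geometric, ×-3 each step.
Stream B = 36, 45, 55, 66, 78, 91: triangular numbers starting at T_8.
So the missing entry in stream A is -2673.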